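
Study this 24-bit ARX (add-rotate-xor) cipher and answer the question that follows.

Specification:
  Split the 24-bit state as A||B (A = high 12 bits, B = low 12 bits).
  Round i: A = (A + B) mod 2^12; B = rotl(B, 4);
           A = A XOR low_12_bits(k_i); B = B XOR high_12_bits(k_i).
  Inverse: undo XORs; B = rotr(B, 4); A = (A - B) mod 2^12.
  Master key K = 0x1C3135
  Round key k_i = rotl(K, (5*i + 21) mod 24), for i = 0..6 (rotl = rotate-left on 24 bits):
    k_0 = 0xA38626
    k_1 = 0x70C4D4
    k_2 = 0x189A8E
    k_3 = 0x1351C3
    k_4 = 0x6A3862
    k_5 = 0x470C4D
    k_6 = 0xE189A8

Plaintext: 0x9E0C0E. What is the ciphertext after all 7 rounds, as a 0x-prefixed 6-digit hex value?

0xBF1576

s_0 = plaintext = 0x9E0C0E
s_1 = Round(s_0, k_0) = 0x3C8AD4
s_2 = Round(s_1, k_1) = 0xA48A46
s_3 = Round(s_2, k_2) = 0xE005E3
s_4 = Round(s_3, k_3) = 0x220F00
s_5 = Round(s_4, k_4) = 0x9426AC
s_6 = Round(s_5, k_5) = 0x3A3EB6
s_7 = Round(s_6, k_6) = 0xBF1576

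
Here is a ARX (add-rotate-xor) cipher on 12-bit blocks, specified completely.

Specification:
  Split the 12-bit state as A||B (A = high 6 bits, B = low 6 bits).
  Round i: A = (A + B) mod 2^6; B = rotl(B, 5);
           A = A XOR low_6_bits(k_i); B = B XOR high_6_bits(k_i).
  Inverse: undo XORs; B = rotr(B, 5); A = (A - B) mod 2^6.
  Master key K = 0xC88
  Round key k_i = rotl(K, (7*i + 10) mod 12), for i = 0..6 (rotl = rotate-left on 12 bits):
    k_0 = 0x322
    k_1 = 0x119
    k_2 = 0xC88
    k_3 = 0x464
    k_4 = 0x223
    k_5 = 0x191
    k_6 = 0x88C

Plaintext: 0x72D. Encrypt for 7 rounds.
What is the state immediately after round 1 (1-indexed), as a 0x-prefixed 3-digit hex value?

s_0 = plaintext = 0x72D
s_1 = Round(s_0, k_0) = 0xAFA
s_2 = Round(s_1, k_1) = 0xF19
s_3 = Round(s_2, k_2) = 0x75E
s_4 = Round(s_3, k_3) = 0x7DE
s_5 = Round(s_4, k_4) = 0x787
s_6 = Round(s_5, k_5) = 0xD25
s_7 = Round(s_6, k_6) = 0x550

0xAFA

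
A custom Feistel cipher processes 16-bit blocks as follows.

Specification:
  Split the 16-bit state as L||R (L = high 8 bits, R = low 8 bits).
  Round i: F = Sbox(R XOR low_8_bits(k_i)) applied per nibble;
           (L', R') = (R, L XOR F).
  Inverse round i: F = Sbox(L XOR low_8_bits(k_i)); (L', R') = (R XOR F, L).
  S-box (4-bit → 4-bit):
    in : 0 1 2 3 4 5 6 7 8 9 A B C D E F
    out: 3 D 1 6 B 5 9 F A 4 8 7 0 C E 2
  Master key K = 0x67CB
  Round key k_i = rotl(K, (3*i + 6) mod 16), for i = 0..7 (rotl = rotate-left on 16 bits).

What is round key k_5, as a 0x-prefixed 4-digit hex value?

0xF96C

K = 0x67CB
k_0 = rotl(K, (3*0+6) mod 16) = rotl(K, 6) = 0xF2D9
k_1 = rotl(K, (3*1+6) mod 16) = rotl(K, 9) = 0x96CF
k_2 = rotl(K, (3*2+6) mod 16) = rotl(K, 12) = 0xB67C
k_3 = rotl(K, (3*3+6) mod 16) = rotl(K, 15) = 0xB3E5
k_4 = rotl(K, (3*4+6) mod 16) = rotl(K, 2) = 0x9F2D
k_5 = rotl(K, (3*5+6) mod 16) = rotl(K, 5) = 0xF96C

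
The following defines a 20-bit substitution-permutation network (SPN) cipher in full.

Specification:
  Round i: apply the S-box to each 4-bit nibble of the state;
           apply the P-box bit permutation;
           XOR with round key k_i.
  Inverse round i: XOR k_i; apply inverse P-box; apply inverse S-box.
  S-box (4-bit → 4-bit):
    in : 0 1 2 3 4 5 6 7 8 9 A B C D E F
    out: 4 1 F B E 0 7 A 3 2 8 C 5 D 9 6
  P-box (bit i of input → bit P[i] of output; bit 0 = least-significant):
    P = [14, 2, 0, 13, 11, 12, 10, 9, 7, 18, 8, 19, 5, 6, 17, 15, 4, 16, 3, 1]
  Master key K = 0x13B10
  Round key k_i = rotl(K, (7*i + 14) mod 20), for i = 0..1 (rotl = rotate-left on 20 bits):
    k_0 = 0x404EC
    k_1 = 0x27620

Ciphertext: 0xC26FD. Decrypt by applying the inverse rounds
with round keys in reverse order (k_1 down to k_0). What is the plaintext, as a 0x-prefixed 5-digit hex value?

s_0 = ciphertext = 0xC26FD
s_1 = InvRound(s_0, k_1) = 0xCF396
s_2 = InvRound(s_1, k_0) = 0xD3B4E

0xD3B4E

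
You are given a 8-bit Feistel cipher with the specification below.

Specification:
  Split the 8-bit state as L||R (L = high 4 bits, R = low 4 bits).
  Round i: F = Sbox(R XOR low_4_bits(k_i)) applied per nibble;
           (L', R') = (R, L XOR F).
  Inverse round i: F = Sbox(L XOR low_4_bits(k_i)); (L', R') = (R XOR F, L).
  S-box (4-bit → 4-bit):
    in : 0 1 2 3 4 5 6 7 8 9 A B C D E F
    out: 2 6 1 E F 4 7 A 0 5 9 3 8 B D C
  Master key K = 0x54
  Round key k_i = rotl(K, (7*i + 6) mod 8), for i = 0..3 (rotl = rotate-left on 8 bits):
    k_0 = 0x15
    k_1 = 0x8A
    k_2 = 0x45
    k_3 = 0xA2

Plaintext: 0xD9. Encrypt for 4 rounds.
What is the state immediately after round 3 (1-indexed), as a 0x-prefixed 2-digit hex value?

s_0 = plaintext = 0xD9
s_1 = Round(s_0, k_0) = 0x95
s_2 = Round(s_1, k_1) = 0x55
s_3 = Round(s_2, k_2) = 0x57
s_4 = Round(s_3, k_3) = 0x71

0x57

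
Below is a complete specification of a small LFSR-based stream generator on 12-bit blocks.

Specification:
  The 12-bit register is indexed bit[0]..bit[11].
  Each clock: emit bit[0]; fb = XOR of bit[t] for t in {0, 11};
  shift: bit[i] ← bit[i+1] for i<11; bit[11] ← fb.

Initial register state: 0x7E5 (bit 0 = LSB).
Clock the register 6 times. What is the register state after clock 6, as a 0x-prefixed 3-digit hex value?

reg_0 = 0x7E5
clock 1: out=1, reg = 0xBF2
clock 2: out=0, reg = 0xDF9
clock 3: out=1, reg = 0x6FC
clock 4: out=0, reg = 0x37E
clock 5: out=0, reg = 0x1BF
clock 6: out=1, reg = 0x8DF

0x8DF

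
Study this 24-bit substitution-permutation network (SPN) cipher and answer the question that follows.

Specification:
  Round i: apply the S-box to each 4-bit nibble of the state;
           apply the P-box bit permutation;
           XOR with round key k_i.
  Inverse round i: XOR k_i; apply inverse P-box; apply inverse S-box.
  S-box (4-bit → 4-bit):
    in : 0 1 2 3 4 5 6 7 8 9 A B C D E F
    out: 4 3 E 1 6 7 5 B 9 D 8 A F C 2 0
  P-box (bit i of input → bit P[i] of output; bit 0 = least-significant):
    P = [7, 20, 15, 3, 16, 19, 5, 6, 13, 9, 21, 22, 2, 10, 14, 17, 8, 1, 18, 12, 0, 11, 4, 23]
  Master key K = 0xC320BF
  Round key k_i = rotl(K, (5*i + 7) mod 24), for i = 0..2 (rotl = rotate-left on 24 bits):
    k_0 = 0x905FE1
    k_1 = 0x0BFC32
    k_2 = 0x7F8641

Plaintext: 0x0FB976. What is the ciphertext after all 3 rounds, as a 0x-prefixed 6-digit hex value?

0x771810

s_0 = plaintext = 0x0FB976
s_1 = Round(s_0, k_0) = 0xFBFB31
s_2 = Round(s_1, k_1) = 0x5AEEB0
s_3 = Round(s_2, k_2) = 0x771810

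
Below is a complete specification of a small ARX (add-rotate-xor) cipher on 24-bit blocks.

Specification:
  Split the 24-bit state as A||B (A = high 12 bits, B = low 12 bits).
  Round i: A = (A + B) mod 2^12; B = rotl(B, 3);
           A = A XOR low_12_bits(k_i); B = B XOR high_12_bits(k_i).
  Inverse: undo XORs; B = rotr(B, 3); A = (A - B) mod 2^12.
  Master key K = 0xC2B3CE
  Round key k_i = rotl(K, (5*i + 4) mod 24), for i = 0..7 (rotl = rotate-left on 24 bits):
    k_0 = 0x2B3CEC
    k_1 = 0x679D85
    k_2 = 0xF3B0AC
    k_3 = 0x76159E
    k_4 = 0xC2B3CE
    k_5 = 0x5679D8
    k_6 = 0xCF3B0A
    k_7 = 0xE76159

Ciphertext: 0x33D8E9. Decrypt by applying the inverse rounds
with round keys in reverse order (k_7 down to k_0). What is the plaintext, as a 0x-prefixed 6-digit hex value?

0x9219E0

s_0 = ciphertext = 0x33D8E9
s_1 = InvRound(s_0, k_7) = 0x391ED3
s_2 = InvRound(s_1, k_6) = 0x857044
s_3 = InvRound(s_2, k_5) = 0xAEB6A4
s_4 = InvRound(s_3, k_4) = 0x9D4F51
s_5 = InvRound(s_4, k_3) = 0xB44106
s_6 = InvRound(s_5, k_2) = 0x021BC7
s_7 = InvRound(s_6, k_1) = 0xFEDDB7
s_8 = InvRound(s_7, k_0) = 0x9219E0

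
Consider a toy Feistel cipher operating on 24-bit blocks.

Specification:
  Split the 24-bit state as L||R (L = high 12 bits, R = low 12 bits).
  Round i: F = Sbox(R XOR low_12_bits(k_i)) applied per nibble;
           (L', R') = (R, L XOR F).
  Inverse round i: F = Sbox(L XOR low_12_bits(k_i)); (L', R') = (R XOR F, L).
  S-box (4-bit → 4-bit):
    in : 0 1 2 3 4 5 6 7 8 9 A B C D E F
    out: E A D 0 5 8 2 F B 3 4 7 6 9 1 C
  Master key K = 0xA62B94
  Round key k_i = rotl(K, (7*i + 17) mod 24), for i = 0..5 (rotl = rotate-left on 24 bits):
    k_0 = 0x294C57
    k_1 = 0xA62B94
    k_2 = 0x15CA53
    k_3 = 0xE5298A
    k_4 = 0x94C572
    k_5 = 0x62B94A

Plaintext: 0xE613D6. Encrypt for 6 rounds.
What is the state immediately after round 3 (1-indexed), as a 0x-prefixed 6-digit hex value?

0x08A648

s_0 = plaintext = 0xE613D6
s_1 = Round(s_0, k_0) = 0x3D62DB
s_2 = Round(s_1, k_1) = 0x2DB08A
s_3 = Round(s_2, k_2) = 0x08A648
s_4 = Round(s_3, k_3) = 0x648CE7
s_5 = Round(s_4, k_4) = 0xCE7570
s_6 = Round(s_5, k_5) = 0x570AE3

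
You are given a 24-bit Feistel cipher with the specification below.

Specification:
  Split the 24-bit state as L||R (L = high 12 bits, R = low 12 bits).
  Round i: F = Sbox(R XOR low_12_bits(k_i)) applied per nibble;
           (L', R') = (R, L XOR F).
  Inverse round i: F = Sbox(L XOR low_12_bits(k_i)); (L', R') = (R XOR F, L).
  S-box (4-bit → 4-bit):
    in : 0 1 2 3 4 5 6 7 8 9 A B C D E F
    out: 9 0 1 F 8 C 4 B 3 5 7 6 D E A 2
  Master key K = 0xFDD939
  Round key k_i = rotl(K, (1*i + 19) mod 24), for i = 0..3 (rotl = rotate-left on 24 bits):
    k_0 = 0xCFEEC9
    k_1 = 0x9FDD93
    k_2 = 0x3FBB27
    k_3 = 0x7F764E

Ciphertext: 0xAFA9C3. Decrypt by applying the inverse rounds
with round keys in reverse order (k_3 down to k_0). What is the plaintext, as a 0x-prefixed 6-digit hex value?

s_0 = ciphertext = 0xAFA9C3
s_1 = InvRound(s_0, k_3) = 0x4ABAFA
s_2 = InvRound(s_1, k_2) = 0x8C74AB
s_3 = InvRound(s_2, k_1) = 0x8638C7
s_4 = InvRound(s_3, k_0) = 0xCB0863

0xCB0863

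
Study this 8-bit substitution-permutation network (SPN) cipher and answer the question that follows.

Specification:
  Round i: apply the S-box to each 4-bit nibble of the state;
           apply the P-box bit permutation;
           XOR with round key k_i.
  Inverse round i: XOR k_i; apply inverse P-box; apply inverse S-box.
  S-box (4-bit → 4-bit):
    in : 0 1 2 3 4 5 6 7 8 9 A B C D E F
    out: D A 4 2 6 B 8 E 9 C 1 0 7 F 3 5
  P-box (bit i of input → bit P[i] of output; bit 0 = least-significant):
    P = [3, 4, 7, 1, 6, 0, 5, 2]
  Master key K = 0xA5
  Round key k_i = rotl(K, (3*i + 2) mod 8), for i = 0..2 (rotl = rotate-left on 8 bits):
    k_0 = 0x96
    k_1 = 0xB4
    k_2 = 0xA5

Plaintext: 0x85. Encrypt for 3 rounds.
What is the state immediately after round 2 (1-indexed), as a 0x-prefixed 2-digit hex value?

s_0 = plaintext = 0x85
s_1 = Round(s_0, k_0) = 0xC8
s_2 = Round(s_1, k_1) = 0xDF
s_3 = Round(s_2, k_2) = 0x48

0xDF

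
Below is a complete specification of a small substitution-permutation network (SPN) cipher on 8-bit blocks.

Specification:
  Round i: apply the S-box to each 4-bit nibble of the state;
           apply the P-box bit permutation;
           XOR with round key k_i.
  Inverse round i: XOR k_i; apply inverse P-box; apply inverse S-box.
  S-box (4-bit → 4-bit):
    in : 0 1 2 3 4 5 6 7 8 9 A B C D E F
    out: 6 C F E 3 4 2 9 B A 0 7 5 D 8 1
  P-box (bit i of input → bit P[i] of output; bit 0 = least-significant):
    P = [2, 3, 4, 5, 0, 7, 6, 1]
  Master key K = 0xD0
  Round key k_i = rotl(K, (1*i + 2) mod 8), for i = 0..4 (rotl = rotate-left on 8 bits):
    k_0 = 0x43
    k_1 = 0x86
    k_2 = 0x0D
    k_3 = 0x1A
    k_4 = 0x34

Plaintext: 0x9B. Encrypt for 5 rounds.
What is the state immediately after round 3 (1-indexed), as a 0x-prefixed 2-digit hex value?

s_0 = plaintext = 0x9B
s_1 = Round(s_0, k_0) = 0xDD
s_2 = Round(s_1, k_1) = 0xF1
s_3 = Round(s_2, k_2) = 0x3C
s_4 = Round(s_3, k_3) = 0xCC
s_5 = Round(s_4, k_4) = 0x61

0x3C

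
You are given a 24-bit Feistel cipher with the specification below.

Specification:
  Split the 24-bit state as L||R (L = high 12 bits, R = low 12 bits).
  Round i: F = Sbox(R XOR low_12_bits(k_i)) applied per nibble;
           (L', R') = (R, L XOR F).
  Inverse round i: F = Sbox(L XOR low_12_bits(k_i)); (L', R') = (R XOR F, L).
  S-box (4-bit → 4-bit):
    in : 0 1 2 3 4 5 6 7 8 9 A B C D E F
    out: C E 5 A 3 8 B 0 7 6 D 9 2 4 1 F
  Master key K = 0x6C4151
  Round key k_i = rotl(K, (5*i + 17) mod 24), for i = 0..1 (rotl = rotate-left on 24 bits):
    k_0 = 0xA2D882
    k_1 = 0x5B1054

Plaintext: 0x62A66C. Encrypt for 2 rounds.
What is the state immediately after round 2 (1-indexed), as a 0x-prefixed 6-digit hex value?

0x73B6D3

s_0 = plaintext = 0x62A66C
s_1 = Round(s_0, k_0) = 0x66C73B
s_2 = Round(s_1, k_1) = 0x73B6D3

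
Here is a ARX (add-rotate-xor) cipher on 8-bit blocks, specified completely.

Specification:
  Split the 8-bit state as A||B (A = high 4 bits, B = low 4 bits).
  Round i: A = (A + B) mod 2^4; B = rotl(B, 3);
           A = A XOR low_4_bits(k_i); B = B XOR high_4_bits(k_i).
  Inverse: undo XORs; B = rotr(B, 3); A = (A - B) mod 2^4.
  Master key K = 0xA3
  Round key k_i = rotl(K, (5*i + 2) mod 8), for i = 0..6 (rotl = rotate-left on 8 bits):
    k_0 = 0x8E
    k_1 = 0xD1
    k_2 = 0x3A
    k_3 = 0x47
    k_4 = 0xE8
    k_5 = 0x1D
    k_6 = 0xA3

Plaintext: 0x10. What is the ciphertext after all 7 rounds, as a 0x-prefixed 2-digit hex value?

0xFE

s_0 = plaintext = 0x10
s_1 = Round(s_0, k_0) = 0xF8
s_2 = Round(s_1, k_1) = 0x69
s_3 = Round(s_2, k_2) = 0x5F
s_4 = Round(s_3, k_3) = 0x3B
s_5 = Round(s_4, k_4) = 0x63
s_6 = Round(s_5, k_5) = 0x48
s_7 = Round(s_6, k_6) = 0xFE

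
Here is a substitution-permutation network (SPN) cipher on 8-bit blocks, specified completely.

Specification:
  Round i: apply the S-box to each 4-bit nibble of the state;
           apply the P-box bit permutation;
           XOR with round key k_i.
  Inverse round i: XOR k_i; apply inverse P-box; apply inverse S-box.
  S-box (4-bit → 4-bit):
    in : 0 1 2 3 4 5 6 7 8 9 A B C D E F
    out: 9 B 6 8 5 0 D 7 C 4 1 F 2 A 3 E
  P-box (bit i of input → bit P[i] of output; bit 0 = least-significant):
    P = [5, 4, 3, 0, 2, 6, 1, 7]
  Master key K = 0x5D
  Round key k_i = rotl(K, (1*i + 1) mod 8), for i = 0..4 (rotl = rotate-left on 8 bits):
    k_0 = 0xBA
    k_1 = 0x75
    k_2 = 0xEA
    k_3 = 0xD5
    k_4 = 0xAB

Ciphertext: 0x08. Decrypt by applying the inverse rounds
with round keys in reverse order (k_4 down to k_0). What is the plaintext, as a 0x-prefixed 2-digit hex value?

0x1E

s_0 = ciphertext = 0x08
s_1 = InvRound(s_0, k_4) = 0x80
s_2 = InvRound(s_1, k_3) = 0xED
s_3 = InvRound(s_2, k_2) = 0x43
s_4 = InvRound(s_3, k_1) = 0x4E
s_5 = InvRound(s_4, k_0) = 0x1E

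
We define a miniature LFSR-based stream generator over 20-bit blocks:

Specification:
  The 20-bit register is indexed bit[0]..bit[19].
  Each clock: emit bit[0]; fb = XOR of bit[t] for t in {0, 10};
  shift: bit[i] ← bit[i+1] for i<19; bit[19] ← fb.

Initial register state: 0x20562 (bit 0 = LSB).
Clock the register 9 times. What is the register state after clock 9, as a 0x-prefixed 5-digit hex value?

reg_0 = 0x20562
clock 1: out=0, reg = 0x902B1
clock 2: out=1, reg = 0xC8158
clock 3: out=0, reg = 0x640AC
clock 4: out=0, reg = 0x32056
clock 5: out=0, reg = 0x1902B
clock 6: out=1, reg = 0x8C815
clock 7: out=1, reg = 0xC640A
clock 8: out=0, reg = 0xE3205
clock 9: out=1, reg = 0xF1902

0xF1902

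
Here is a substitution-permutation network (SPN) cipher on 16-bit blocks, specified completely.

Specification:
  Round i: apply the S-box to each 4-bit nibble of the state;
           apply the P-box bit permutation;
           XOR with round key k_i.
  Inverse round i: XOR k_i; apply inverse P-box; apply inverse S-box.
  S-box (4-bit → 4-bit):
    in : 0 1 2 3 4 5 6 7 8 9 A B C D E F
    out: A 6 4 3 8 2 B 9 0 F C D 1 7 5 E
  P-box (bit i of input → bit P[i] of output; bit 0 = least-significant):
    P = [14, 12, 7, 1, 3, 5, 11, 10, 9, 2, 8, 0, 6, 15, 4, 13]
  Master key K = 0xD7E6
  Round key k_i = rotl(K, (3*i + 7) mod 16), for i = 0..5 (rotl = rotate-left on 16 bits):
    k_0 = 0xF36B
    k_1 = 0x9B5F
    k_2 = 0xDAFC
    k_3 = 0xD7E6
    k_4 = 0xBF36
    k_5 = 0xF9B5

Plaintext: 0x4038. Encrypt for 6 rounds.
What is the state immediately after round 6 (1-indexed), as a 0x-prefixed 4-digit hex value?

0x4C90

s_0 = plaintext = 0x4038
s_1 = Round(s_0, k_0) = 0xD346
s_2 = Round(s_1, k_1) = 0x4D09
s_3 = Round(s_2, k_2) = 0xAD5A
s_4 = Round(s_3, k_3) = 0xF450
s_5 = Round(s_4, k_4) = 0x0F05
s_6 = Round(s_5, k_5) = 0x4C90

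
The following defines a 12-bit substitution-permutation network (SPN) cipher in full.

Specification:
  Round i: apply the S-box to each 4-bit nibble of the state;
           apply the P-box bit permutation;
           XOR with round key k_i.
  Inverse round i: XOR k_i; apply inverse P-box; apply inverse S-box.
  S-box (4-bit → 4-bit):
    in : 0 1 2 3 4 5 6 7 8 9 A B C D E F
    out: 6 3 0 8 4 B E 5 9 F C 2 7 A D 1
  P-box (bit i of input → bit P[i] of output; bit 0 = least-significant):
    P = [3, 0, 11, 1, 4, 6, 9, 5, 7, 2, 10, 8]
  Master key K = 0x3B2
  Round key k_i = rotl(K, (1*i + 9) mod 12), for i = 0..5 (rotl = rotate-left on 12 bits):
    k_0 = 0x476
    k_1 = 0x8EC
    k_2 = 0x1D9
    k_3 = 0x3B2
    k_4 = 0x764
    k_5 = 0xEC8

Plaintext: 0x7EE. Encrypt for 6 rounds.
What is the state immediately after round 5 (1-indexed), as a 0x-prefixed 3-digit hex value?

s_0 = plaintext = 0x7EE
s_1 = Round(s_0, k_0) = 0xACC
s_2 = Round(s_1, k_1) = 0x7B5
s_3 = Round(s_2, k_2) = 0x512
s_4 = Round(s_3, k_3) = 0x266
s_5 = Round(s_4, k_4) = 0xD07
s_6 = Round(s_5, k_5) = 0x584

0xD07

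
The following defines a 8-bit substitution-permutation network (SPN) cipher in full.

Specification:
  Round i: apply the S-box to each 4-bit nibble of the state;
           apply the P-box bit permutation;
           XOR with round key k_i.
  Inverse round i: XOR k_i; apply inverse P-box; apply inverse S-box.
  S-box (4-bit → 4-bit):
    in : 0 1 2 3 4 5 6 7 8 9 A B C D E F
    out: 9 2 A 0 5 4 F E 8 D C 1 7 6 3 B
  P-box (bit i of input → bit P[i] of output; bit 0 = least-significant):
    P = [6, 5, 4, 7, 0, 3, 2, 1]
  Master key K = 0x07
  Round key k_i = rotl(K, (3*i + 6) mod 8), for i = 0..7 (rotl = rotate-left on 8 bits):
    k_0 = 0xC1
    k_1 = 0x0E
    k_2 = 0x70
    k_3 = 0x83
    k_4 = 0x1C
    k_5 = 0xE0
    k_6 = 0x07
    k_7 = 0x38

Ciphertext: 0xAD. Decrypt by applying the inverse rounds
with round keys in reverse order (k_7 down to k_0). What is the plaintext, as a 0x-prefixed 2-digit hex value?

0x95

s_0 = ciphertext = 0xAD
s_1 = InvRound(s_0, k_7) = 0x4A
s_2 = InvRound(s_1, k_6) = 0xCB
s_3 = InvRound(s_2, k_5) = 0xF1
s_4 = InvRound(s_3, k_4) = 0xCF
s_5 = InvRound(s_4, k_3) = 0xDB
s_6 = InvRound(s_5, k_2) = 0xF2
s_7 = InvRound(s_6, k_1) = 0xD6
s_8 = InvRound(s_7, k_0) = 0x95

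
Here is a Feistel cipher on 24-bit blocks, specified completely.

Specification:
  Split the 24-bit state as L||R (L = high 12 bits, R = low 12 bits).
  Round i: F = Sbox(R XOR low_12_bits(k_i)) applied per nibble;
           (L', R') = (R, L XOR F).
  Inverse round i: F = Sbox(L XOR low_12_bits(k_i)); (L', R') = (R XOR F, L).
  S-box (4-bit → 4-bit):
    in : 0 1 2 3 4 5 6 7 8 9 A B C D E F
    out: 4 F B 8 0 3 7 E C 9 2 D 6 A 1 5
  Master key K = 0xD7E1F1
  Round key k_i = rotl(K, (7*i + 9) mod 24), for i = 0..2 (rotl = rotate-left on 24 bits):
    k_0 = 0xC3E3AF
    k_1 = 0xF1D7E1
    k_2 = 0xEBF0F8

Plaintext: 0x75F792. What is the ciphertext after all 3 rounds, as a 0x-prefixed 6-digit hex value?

0x312FC7

s_0 = plaintext = 0x75F792
s_1 = Round(s_0, k_0) = 0x7927D5
s_2 = Round(s_1, k_1) = 0x7D5312
s_3 = Round(s_2, k_2) = 0x312FC7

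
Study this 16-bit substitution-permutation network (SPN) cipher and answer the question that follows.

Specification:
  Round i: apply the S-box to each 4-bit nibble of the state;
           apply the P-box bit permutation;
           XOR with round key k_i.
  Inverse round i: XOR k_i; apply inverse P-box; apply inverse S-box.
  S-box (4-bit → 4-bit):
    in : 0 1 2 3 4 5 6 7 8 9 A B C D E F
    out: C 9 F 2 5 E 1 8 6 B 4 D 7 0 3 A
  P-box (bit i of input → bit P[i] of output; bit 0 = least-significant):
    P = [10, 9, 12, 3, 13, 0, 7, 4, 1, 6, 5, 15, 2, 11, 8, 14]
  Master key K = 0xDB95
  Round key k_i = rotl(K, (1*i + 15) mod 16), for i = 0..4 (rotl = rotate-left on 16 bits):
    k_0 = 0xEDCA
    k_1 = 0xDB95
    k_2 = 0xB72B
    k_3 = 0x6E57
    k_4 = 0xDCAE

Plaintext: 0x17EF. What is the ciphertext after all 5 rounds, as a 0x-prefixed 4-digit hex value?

0x487E

s_0 = plaintext = 0x17EF
s_1 = Round(s_0, k_0) = 0x0FC7
s_2 = Round(s_1, k_1) = 0x3A5C
s_3 = Round(s_2, k_2) = 0xA99A
s_4 = Round(s_3, k_3) = 0xDF04
s_5 = Round(s_4, k_4) = 0x487E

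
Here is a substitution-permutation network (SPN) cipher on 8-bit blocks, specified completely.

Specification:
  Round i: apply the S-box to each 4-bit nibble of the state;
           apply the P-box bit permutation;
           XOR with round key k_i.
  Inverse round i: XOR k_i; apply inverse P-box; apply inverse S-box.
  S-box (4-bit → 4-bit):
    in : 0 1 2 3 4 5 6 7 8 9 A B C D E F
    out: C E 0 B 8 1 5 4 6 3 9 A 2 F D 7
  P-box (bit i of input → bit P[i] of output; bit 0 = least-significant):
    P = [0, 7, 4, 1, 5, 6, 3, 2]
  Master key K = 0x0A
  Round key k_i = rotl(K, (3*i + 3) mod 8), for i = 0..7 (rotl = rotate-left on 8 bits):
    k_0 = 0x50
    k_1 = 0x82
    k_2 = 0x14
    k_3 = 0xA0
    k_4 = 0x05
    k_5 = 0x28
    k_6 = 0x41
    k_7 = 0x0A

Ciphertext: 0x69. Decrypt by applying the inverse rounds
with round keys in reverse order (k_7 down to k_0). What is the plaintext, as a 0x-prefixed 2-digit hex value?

0xF3

s_0 = ciphertext = 0x69
s_1 = InvRound(s_0, k_7) = 0x9A
s_2 = InvRound(s_1, k_6) = 0x8D
s_3 = InvRound(s_2, k_5) = 0xA9
s_4 = InvRound(s_3, k_4) = 0xEC
s_5 = InvRound(s_4, k_3) = 0x12
s_6 = InvRound(s_5, k_2) = 0x44
s_7 = InvRound(s_6, k_1) = 0xBB
s_8 = InvRound(s_7, k_0) = 0xF3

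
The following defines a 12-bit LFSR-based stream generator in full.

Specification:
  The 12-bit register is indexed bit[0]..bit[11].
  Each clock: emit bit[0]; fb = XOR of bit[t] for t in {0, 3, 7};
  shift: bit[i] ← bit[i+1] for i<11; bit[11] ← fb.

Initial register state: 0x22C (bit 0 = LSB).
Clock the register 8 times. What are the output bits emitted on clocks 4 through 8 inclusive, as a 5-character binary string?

reg_0 = 0x22C
clock 1: out=0, reg = 0x916
clock 2: out=0, reg = 0x48B
clock 3: out=1, reg = 0xA45
clock 4: out=1, reg = 0xD22
clock 5: out=0, reg = 0x691
clock 6: out=1, reg = 0x348
clock 7: out=0, reg = 0x9A4
clock 8: out=0, reg = 0xCD2

10100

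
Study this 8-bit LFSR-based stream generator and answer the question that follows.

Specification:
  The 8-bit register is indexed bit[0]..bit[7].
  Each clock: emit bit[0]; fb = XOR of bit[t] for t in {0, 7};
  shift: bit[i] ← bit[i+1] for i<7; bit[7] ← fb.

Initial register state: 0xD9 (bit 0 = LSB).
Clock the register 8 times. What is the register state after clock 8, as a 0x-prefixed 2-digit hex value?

0x48

reg_0 = 0xD9
clock 1: out=1, reg = 0x6C
clock 2: out=0, reg = 0x36
clock 3: out=0, reg = 0x1B
clock 4: out=1, reg = 0x8D
clock 5: out=1, reg = 0x46
clock 6: out=0, reg = 0x23
clock 7: out=1, reg = 0x91
clock 8: out=1, reg = 0x48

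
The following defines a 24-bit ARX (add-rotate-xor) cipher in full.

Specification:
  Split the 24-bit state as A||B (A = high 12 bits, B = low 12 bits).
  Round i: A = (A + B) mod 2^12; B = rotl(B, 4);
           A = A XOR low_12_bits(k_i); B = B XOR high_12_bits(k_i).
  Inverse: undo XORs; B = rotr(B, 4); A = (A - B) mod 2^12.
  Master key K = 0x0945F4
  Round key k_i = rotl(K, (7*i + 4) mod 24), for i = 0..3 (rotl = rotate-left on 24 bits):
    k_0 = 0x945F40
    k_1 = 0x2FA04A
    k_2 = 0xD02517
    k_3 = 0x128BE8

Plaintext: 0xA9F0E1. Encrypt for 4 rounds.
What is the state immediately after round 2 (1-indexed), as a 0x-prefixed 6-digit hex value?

0xC5F7AD

s_0 = plaintext = 0xA9F0E1
s_1 = Round(s_0, k_0) = 0x4C0755
s_2 = Round(s_1, k_1) = 0xC5F7AD
s_3 = Round(s_2, k_2) = 0x11B7D5
s_4 = Round(s_3, k_3) = 0x318C7F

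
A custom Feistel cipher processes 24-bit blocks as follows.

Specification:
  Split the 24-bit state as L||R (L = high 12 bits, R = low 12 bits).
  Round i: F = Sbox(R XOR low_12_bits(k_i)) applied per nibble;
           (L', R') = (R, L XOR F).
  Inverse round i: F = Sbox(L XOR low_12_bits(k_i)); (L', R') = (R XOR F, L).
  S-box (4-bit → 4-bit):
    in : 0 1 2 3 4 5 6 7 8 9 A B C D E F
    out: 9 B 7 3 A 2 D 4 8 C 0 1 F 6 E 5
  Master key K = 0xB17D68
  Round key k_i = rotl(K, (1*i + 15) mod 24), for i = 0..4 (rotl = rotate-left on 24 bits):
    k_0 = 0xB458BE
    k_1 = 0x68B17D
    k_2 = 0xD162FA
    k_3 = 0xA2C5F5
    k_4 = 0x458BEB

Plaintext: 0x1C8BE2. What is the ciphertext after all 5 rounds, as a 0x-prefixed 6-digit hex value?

s_0 = plaintext = 0x1C8BE2
s_1 = Round(s_0, k_0) = 0xBE22E7
s_2 = Round(s_1, k_1) = 0x2E7822
s_3 = Round(s_2, k_2) = 0x82228F
s_4 = Round(s_3, k_3) = 0x28FC62
s_5 = Round(s_4, k_4) = 0xC62603

0xC62603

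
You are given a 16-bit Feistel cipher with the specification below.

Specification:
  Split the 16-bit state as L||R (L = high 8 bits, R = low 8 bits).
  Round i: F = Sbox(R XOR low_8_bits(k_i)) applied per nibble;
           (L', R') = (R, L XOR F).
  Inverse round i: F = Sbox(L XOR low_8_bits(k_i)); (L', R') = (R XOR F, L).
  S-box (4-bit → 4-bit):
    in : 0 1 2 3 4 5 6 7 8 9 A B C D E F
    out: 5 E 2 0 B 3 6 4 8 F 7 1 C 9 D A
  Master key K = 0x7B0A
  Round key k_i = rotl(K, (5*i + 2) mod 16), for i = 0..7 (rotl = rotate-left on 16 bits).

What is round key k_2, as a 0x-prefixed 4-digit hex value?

K = 0x7B0A
k_0 = rotl(K, (5*0+2) mod 16) = rotl(K, 2) = 0xEC29
k_1 = rotl(K, (5*1+2) mod 16) = rotl(K, 7) = 0x853D
k_2 = rotl(K, (5*2+2) mod 16) = rotl(K, 12) = 0xA7B0

0xA7B0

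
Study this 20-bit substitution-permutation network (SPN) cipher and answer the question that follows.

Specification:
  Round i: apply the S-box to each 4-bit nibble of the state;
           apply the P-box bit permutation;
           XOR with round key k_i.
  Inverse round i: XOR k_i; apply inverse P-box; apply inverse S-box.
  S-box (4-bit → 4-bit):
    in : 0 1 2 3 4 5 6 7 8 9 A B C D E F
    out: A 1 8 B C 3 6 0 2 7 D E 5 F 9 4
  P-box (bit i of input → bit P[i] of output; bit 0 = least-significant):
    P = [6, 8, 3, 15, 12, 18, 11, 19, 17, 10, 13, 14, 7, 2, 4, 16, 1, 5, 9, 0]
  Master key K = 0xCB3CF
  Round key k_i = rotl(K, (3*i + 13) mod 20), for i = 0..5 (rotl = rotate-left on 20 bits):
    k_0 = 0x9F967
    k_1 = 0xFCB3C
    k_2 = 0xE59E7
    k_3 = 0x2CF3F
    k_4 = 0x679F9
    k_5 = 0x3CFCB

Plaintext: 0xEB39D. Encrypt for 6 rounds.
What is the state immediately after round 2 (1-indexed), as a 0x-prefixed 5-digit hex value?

s_0 = plaintext = 0xEB39D
s_1 = Round(s_0, k_0) = 0xE2438
s_2 = Round(s_1, k_1) = 0x2BA3F
s_3 = Round(s_2, k_2) = 0x129FA
s_4 = Round(s_3, k_3) = 0x16375
s_5 = Round(s_4, k_4) = 0x43CAF
s_6 = Round(s_5, k_5) = 0x8F546

0x2BA3F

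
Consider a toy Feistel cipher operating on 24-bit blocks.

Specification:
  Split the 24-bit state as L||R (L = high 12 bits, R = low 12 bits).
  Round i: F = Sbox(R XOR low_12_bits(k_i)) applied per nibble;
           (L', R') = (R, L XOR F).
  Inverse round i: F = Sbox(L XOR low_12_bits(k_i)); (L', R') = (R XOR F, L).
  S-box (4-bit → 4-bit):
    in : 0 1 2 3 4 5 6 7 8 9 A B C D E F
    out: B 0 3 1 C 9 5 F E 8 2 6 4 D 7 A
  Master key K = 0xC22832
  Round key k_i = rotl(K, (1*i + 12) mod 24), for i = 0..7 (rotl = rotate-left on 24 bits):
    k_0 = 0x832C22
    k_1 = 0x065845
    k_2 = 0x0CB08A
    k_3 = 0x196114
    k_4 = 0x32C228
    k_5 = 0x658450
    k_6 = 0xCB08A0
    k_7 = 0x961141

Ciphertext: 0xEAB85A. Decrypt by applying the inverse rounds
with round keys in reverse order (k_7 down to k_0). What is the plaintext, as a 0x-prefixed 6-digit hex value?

0xB1D201

s_0 = ciphertext = 0xEAB85A
s_1 = InvRound(s_0, k_7) = 0x228EAB
s_2 = InvRound(s_1, k_6) = 0xC45228
s_3 = InvRound(s_2, k_5) = 0xC21C45
s_4 = InvRound(s_3, k_4) = 0xBFDC21
s_5 = InvRound(s_4, k_3) = 0xE59BFD
s_6 = InvRound(s_5, k_2) = 0xC2CE59
s_7 = InvRound(s_6, k_1) = 0x201C2C
s_8 = InvRound(s_7, k_0) = 0xB1D201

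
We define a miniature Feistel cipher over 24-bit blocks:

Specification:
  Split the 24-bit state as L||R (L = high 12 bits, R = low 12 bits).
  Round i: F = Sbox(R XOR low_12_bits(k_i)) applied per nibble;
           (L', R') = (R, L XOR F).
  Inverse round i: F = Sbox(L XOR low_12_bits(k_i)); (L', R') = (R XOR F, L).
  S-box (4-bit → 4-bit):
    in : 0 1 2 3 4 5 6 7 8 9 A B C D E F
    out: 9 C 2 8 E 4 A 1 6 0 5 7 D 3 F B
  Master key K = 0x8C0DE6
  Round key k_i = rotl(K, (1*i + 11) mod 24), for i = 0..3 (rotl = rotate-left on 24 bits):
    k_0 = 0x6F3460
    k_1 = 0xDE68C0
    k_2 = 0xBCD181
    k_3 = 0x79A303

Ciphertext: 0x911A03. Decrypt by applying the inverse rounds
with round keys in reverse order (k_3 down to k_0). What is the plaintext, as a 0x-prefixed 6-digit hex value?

0x8D9047

s_0 = ciphertext = 0x911A03
s_1 = InvRound(s_0, k_3) = 0xFC1911
s_2 = InvRound(s_1, k_2) = 0x6F8FC1
s_3 = InvRound(s_2, k_1) = 0x0476F8
s_4 = InvRound(s_3, k_0) = 0x8D9047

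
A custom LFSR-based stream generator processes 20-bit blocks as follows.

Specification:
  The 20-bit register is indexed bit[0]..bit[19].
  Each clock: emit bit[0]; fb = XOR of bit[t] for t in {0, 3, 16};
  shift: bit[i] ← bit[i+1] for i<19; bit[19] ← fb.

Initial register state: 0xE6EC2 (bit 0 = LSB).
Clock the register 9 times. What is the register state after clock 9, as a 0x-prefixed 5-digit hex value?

reg_0 = 0xE6EC2
clock 1: out=0, reg = 0x73761
clock 2: out=1, reg = 0x39BB0
clock 3: out=0, reg = 0x9CDD8
clock 4: out=0, reg = 0x4E6EC
clock 5: out=0, reg = 0xA7376
clock 6: out=0, reg = 0x539BB
clock 7: out=1, reg = 0xA9CDD
clock 8: out=1, reg = 0x54E6E
clock 9: out=0, reg = 0x2A737

0x2A737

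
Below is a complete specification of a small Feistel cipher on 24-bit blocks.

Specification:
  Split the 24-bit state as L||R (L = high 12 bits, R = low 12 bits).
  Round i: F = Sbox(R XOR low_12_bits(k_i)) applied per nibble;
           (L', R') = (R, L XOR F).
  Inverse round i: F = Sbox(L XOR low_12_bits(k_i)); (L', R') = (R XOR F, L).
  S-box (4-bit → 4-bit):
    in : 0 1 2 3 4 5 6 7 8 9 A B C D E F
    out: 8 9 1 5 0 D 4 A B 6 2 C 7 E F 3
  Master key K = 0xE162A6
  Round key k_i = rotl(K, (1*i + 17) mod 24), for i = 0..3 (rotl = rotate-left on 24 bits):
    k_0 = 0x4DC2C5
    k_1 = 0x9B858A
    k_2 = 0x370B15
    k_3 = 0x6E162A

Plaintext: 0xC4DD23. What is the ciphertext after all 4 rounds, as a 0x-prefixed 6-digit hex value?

s_0 = plaintext = 0xC4DD23
s_1 = Round(s_0, k_0) = 0xD23FB9
s_2 = Round(s_1, k_1) = 0xFB9F76
s_3 = Round(s_2, k_2) = 0xF76FFC
s_4 = Round(s_3, k_3) = 0xFFC992

0xFFC992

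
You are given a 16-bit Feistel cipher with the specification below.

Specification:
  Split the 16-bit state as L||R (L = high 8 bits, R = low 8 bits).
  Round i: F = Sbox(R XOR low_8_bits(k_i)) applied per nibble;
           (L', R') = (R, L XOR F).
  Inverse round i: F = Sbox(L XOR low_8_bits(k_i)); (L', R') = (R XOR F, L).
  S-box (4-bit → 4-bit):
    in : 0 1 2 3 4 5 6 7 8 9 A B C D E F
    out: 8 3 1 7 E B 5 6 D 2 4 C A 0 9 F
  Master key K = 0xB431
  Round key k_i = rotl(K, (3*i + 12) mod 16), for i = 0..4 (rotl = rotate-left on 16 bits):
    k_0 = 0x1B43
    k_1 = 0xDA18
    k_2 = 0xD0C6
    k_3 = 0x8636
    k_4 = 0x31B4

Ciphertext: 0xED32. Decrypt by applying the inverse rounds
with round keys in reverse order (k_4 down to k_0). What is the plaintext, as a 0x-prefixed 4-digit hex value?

s_0 = ciphertext = 0xED32
s_1 = InvRound(s_0, k_4) = 0x80ED
s_2 = InvRound(s_1, k_3) = 0x2880
s_3 = InvRound(s_2, k_2) = 0x1928
s_4 = InvRound(s_3, k_1) = 0xAB19
s_5 = InvRound(s_4, k_0) = 0x84AB

0x84AB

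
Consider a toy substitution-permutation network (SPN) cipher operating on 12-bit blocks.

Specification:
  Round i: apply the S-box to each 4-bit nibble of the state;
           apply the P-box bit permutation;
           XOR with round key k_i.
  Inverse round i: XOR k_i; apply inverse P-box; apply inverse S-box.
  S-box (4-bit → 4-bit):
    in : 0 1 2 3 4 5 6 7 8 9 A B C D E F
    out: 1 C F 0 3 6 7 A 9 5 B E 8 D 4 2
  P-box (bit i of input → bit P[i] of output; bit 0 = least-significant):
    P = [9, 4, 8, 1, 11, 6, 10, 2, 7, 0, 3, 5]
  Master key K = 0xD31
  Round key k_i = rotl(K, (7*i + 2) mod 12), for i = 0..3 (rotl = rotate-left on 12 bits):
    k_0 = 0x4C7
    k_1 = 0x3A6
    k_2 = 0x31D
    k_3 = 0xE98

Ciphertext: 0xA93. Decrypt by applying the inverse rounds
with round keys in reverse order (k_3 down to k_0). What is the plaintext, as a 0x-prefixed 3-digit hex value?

0x9D3

s_0 = ciphertext = 0xA93
s_1 = InvRound(s_0, k_3) = 0x5EC
s_2 = InvRound(s_1, k_2) = 0xA54
s_3 = InvRound(s_2, k_1) = 0x84B
s_4 = InvRound(s_3, k_0) = 0x9D3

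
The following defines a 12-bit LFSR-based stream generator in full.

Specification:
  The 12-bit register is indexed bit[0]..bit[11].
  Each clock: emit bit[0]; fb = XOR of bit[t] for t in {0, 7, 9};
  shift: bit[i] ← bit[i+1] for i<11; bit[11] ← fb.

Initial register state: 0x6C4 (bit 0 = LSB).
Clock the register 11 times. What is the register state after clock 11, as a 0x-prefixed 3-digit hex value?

reg_0 = 0x6C4
clock 1: out=0, reg = 0x362
clock 2: out=0, reg = 0x9B1
clock 3: out=1, reg = 0x4D8
clock 4: out=0, reg = 0xA6C
clock 5: out=0, reg = 0xD36
clock 6: out=0, reg = 0x69B
clock 7: out=1, reg = 0xB4D
clock 8: out=1, reg = 0x5A6
clock 9: out=0, reg = 0xAD3
clock 10: out=1, reg = 0xD69
clock 11: out=1, reg = 0xEB4

0xEB4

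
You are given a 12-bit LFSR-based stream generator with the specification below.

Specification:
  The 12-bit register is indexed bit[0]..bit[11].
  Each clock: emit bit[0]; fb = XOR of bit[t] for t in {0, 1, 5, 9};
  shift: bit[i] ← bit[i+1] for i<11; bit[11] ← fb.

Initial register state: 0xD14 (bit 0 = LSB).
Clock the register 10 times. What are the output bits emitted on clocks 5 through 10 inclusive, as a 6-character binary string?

reg_0 = 0xD14
clock 1: out=0, reg = 0x68A
clock 2: out=0, reg = 0x345
clock 3: out=1, reg = 0x1A2
clock 4: out=0, reg = 0x0D1
clock 5: out=1, reg = 0x868
clock 6: out=0, reg = 0xC34
clock 7: out=0, reg = 0xE1A
clock 8: out=0, reg = 0x70D
clock 9: out=1, reg = 0x386
clock 10: out=0, reg = 0x1C3

100010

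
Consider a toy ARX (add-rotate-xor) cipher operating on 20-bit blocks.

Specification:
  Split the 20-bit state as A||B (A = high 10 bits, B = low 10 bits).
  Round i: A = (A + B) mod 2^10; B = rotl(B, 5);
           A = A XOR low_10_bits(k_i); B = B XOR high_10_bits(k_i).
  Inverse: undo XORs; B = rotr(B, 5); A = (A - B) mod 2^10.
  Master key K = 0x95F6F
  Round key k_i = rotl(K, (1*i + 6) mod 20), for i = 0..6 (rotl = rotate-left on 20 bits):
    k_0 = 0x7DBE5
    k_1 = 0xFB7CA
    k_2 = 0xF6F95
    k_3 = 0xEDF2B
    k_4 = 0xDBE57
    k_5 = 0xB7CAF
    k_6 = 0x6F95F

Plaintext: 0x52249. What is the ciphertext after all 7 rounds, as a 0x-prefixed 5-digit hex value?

s_0 = plaintext = 0x52249
s_1 = Round(s_0, k_0) = 0x1D0C4
s_2 = Round(s_1, k_1) = 0xBCB6B
s_3 = Round(s_2, k_2) = 0x722A0
s_4 = Round(s_3, k_3) = 0xD0FA2
s_5 = Round(s_4, k_4) = 0x2CB32
s_6 = Round(s_5, k_5) = 0xD2C86
s_7 = Round(s_6, k_6) = 0xA397A

0xA397A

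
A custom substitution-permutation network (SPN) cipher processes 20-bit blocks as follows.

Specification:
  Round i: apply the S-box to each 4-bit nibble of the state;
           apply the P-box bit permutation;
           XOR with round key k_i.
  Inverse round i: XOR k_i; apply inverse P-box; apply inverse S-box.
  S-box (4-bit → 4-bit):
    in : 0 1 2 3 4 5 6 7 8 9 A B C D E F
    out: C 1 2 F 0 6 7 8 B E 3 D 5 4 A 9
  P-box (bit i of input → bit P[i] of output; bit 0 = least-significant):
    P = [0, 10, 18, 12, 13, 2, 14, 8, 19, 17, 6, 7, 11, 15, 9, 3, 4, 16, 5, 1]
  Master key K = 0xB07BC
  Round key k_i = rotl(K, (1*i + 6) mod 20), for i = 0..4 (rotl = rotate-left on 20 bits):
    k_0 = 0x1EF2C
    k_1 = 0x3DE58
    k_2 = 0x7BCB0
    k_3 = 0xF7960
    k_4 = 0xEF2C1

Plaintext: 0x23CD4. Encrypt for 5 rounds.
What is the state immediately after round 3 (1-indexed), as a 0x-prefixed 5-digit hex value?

s_0 = plaintext = 0x23CD4
s_1 = Round(s_0, k_0) = 0x82564
s_2 = Round(s_1, k_1) = 0x03E0E
s_3 = Round(s_2, k_2) = 0x5631A
s_4 = Round(s_3, k_3) = 0x4D781
s_5 = Round(s_4, k_4) = 0xED144

0x5631A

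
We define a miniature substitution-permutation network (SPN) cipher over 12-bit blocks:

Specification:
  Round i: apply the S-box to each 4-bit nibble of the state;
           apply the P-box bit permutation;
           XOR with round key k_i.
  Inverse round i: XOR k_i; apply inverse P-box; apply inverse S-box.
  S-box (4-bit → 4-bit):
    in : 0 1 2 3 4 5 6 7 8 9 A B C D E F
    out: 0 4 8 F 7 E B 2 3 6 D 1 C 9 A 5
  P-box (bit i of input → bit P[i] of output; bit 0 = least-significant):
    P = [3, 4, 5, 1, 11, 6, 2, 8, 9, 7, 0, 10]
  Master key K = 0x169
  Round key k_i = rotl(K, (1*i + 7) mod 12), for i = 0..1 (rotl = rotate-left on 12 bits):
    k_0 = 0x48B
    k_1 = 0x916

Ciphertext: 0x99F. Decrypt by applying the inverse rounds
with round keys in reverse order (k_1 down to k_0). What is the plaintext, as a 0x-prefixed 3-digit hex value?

0xED0

s_0 = ciphertext = 0x99F
s_1 = InvRound(s_0, k_1) = 0x90B
s_2 = InvRound(s_1, k_0) = 0xED0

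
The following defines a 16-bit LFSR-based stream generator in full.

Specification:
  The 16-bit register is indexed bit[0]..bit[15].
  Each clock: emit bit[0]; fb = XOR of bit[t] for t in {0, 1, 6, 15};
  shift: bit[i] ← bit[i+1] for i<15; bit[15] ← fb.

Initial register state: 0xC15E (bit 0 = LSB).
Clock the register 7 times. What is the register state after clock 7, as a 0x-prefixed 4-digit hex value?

0xA782

reg_0 = 0xC15E
clock 1: out=0, reg = 0xE0AF
clock 2: out=1, reg = 0xF057
clock 3: out=1, reg = 0x782B
clock 4: out=1, reg = 0x3C15
clock 5: out=1, reg = 0x9E0A
clock 6: out=0, reg = 0x4F05
clock 7: out=1, reg = 0xA782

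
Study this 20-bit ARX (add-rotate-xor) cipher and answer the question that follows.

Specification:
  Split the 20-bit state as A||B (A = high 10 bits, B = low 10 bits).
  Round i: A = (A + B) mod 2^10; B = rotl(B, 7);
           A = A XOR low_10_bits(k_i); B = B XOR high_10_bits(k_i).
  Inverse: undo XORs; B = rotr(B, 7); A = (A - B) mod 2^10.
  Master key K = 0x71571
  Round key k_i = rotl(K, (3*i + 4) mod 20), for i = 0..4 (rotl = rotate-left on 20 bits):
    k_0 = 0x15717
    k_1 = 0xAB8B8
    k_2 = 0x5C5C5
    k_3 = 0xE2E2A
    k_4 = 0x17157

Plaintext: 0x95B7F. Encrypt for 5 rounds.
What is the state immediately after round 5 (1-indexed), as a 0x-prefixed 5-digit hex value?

0x3550B

s_0 = plaintext = 0x95B7F
s_1 = Round(s_0, k_0) = 0xB0BBA
s_2 = Round(s_1, k_1) = 0xB13D9
s_3 = Round(s_2, k_2) = 0xD618A
s_4 = Round(s_3, k_3) = 0xB22BA
s_5 = Round(s_4, k_4) = 0x3550B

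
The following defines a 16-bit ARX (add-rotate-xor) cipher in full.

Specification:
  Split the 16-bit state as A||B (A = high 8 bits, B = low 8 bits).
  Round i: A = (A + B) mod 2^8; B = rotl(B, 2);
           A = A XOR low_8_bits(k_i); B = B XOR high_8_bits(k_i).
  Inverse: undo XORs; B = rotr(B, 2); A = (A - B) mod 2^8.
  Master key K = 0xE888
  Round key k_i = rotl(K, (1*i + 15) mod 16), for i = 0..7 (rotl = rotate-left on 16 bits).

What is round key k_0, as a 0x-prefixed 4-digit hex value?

K = 0xE888
k_0 = rotl(K, (1*0+15) mod 16) = rotl(K, 15) = 0x7444

0x7444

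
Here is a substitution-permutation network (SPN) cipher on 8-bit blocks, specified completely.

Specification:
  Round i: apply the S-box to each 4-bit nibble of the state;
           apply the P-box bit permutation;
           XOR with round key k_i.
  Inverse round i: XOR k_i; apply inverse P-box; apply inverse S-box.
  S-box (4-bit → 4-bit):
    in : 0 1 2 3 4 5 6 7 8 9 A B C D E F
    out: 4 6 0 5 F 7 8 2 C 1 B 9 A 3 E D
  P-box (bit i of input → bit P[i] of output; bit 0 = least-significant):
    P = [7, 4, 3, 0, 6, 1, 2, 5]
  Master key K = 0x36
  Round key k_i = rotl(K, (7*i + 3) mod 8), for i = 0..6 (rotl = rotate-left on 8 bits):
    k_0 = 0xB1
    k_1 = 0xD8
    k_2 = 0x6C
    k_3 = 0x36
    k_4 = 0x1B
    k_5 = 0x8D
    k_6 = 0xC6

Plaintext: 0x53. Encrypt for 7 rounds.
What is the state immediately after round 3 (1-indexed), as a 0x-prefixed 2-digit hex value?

0xA2

s_0 = plaintext = 0x53
s_1 = Round(s_0, k_0) = 0x7F
s_2 = Round(s_1, k_1) = 0x53
s_3 = Round(s_2, k_2) = 0xA2
s_4 = Round(s_3, k_3) = 0x54
s_5 = Round(s_4, k_4) = 0xC4
s_6 = Round(s_5, k_5) = 0x36
s_7 = Round(s_6, k_6) = 0x83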